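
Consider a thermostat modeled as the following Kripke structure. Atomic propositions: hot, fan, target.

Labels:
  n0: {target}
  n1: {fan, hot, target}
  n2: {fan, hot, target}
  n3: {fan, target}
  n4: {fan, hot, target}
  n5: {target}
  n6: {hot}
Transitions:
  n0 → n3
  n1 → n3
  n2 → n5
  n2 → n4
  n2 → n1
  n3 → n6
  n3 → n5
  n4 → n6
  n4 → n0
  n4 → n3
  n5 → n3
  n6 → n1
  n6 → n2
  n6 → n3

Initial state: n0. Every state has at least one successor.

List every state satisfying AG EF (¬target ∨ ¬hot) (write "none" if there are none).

{n0, n1, n2, n3, n4, n5, n6}

States satisfying EF (¬target ∨ ¬hot): {n0, n1, n2, n3, n4, n5, n6}.
States satisfying AG EF (¬target ∨ ¬hot): {n0, n1, n2, n3, n4, n5, n6}.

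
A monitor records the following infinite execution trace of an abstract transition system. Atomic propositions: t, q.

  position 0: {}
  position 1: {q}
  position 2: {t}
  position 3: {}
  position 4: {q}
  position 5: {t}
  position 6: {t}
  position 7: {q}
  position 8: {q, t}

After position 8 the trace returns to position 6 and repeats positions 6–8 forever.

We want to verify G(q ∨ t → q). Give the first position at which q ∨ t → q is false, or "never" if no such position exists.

2

Check q ∨ t → q at each position in order: 0 ✓, 1 ✓.
At position 2 the labels are {t}, so q ∨ t → q is false there. This is the first violation.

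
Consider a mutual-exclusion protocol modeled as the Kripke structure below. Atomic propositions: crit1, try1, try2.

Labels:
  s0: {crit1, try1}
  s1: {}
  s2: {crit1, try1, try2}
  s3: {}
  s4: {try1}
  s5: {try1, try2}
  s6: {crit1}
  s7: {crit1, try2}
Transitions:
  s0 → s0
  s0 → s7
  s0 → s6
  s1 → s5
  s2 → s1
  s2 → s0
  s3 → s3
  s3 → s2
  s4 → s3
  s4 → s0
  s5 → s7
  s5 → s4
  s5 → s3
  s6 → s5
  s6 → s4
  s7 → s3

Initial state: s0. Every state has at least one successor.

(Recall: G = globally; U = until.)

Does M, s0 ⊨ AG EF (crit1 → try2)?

States satisfying EF (crit1 → try2): {s0, s1, s2, s3, s4, s5, s6, s7}.
States satisfying AG EF (crit1 → try2): {s0, s1, s2, s3, s4, s5, s6, s7}.
Every state reachable from s0 satisfies EF (crit1 → try2).
s0 ∈ Sat(AG EF (crit1 → try2)).

Satisfied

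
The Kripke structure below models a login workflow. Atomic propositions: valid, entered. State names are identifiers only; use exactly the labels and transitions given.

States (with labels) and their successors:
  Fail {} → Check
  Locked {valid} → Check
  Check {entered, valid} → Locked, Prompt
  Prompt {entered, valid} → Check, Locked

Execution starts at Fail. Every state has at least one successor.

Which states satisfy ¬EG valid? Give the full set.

{Fail}

States satisfying valid: {Locked, Check, Prompt}.
States satisfying EG valid: {Locked, Check, Prompt}.
States satisfying ¬EG valid: {Fail}.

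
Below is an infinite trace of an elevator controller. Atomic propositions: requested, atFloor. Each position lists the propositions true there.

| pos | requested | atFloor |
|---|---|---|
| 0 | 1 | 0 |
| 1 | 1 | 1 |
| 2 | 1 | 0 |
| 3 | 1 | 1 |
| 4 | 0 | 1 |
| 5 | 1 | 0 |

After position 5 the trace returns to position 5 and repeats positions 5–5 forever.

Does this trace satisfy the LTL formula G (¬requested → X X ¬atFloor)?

Satisfied

¬requested → X X ¬atFloor holds at every position 0..5, and those are all positions ever visited, so G (¬requested → X X ¬atFloor) holds.
Positions where ¬requested holds: 4.
Check X X ¬atFloor at each: 4→ok.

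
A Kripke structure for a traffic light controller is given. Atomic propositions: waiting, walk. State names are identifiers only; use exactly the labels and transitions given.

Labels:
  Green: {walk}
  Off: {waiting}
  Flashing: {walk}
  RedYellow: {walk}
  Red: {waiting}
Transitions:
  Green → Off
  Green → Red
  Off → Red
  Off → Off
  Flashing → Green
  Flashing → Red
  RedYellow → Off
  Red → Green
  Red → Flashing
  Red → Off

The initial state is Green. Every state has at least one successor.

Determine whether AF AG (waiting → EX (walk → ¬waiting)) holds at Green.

States satisfying AG (waiting → EX (walk → ¬waiting)): {Green, Off, Flashing, RedYellow, Red}.
States satisfying AF AG (waiting → EX (walk → ¬waiting)): {Green, Off, Flashing, RedYellow, Red}.
Green ∈ Sat(AF AG (waiting → EX (walk → ¬waiting))).

Holds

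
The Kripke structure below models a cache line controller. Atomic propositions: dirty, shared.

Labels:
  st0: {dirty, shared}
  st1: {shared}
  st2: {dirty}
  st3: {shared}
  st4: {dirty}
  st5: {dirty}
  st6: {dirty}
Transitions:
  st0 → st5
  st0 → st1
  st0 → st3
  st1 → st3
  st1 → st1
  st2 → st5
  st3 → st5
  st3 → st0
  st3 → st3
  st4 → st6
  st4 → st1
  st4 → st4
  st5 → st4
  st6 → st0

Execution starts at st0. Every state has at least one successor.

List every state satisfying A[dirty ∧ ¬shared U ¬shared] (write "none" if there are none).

States satisfying dirty ∧ ¬shared: {st2, st4, st5, st6}.
States satisfying ¬shared: {st2, st4, st5, st6}.
States satisfying A[dirty ∧ ¬shared U ¬shared]: {st2, st4, st5, st6}.

{st2, st4, st5, st6}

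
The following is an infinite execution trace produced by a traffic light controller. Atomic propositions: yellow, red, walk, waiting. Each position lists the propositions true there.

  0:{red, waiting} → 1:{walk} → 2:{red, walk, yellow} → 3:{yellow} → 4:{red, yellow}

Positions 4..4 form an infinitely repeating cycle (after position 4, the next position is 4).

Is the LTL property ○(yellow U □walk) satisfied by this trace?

The position after 0 is 1; yellow U □walk is false there.

No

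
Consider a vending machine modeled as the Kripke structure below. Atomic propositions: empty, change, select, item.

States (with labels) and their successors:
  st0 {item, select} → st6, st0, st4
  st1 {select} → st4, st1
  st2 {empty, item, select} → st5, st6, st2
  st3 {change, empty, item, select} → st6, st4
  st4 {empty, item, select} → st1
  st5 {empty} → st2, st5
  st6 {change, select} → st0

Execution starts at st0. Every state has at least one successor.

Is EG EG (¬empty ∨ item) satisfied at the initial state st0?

States satisfying EG (¬empty ∨ item): {st0, st1, st2, st3, st4, st6}.
States satisfying EG EG (¬empty ∨ item): {st0, st1, st2, st3, st4, st6}.
st0 ∈ Sat(EG EG (¬empty ∨ item)).

Satisfied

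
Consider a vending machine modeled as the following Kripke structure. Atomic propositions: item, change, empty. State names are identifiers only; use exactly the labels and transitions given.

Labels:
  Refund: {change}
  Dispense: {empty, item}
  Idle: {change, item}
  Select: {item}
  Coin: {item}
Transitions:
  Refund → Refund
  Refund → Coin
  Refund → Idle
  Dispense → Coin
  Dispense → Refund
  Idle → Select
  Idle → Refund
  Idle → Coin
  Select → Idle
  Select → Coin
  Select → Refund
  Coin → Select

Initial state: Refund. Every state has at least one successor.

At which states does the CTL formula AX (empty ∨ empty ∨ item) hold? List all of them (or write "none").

States satisfying empty ∨ empty ∨ item: {Dispense, Idle, Select, Coin}.
States satisfying AX (empty ∨ empty ∨ item): {Coin}.

{Coin}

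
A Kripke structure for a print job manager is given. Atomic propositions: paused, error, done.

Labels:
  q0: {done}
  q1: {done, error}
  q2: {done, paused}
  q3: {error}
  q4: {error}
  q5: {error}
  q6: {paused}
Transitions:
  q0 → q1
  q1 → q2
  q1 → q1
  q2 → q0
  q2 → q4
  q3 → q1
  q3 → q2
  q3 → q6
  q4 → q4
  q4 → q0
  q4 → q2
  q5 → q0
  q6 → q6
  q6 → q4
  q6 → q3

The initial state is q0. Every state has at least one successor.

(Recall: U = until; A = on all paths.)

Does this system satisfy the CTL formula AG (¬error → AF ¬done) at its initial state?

States satisfying ¬error → AF ¬done: {q1, q3, q4, q5, q6}.
States satisfying AG (¬error → AF ¬done): ∅.
q0 is reachable from q0 and violates ¬error → AF ¬done, so AG fails at q0.
q0 ∉ Sat(AG (¬error → AF ¬done)).

Does not hold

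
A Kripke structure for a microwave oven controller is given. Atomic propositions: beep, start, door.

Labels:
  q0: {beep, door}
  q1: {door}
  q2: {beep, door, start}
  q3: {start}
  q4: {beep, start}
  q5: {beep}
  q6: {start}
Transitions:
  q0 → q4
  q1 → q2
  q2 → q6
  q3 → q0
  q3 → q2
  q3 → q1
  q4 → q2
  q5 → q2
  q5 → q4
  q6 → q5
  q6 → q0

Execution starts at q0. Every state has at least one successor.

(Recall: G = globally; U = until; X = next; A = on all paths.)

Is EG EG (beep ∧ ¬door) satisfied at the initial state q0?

States satisfying EG (beep ∧ ¬door): ∅.
States satisfying EG EG (beep ∧ ¬door): ∅.
No suitable path/successor from q0 witnesses the formula.
q0 ∉ Sat(EG EG (beep ∧ ¬door)).

No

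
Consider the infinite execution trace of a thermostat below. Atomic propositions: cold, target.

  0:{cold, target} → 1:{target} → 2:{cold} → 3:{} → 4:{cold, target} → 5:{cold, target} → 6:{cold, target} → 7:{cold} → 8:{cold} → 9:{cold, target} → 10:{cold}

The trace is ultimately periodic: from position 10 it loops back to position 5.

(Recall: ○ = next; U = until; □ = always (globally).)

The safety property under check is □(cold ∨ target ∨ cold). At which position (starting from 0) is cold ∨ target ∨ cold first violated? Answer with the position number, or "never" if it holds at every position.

Check cold ∨ target ∨ cold at each position in order: 0 ✓, 1 ✓, 2 ✓.
At position 3 the labels are {}, so cold ∨ target ∨ cold is false there. This is the first violation.

3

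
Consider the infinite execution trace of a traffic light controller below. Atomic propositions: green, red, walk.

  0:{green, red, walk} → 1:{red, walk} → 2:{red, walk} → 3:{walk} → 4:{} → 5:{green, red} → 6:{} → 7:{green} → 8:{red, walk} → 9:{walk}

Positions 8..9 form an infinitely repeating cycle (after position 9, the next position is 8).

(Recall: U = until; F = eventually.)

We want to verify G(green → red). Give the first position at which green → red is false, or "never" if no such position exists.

7

Check green → red at each position in order: 0 ✓, 1 ✓, 2 ✓, 3 ✓, 4 ✓, 5 ✓, 6 ✓.
At position 7 the labels are {green}, so green → red is false there. This is the first violation.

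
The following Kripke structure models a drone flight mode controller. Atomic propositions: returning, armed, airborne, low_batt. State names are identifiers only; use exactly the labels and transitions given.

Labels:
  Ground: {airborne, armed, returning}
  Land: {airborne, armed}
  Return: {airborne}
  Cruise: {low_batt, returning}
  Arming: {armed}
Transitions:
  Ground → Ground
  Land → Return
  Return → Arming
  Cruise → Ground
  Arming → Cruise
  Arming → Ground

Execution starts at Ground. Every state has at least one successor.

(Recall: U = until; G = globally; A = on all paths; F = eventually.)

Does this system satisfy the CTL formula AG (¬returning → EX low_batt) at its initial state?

Holds

States satisfying ¬returning → EX low_batt: {Ground, Cruise, Arming}.
States satisfying AG (¬returning → EX low_batt): {Ground, Cruise, Arming}.
Every state reachable from Ground satisfies ¬returning → EX low_batt.
Ground ∈ Sat(AG (¬returning → EX low_batt)).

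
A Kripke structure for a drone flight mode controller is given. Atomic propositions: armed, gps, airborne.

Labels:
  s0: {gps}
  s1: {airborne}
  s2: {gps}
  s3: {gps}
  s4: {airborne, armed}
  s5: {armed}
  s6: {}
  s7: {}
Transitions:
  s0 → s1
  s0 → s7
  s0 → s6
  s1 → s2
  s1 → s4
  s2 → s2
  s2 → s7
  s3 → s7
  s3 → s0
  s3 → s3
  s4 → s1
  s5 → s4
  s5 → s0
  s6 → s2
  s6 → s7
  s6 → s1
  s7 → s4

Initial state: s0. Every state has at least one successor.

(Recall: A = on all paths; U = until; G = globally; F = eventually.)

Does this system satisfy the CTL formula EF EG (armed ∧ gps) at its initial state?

Does not hold

States satisfying EG (armed ∧ gps): ∅.
States satisfying EF EG (armed ∧ gps): ∅.
No suitable path/successor from s0 witnesses the formula.
s0 ∉ Sat(EF EG (armed ∧ gps)).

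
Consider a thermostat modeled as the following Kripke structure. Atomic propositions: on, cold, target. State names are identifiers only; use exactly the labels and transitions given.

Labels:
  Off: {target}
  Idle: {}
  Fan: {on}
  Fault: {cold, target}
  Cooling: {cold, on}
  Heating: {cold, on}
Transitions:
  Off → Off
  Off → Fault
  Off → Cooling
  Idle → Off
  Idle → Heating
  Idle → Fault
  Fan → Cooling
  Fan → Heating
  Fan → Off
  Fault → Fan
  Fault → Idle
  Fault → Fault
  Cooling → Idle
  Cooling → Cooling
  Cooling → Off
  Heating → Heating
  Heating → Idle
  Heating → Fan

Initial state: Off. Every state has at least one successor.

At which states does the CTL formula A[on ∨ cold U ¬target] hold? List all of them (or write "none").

{Idle, Fan, Cooling, Heating}

States satisfying on ∨ cold: {Fan, Fault, Cooling, Heating}.
States satisfying ¬target: {Idle, Fan, Cooling, Heating}.
States satisfying A[on ∨ cold U ¬target]: {Idle, Fan, Cooling, Heating}.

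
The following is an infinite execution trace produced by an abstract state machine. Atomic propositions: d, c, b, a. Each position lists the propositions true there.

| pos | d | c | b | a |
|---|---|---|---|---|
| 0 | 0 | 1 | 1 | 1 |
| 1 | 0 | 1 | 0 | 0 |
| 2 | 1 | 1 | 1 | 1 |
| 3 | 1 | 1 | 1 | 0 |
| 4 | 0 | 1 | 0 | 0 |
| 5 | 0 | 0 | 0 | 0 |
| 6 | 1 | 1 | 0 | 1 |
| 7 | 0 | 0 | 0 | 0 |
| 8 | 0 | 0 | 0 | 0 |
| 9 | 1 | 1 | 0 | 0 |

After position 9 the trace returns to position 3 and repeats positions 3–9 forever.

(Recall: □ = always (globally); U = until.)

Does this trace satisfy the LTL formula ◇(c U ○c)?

c U ○c holds at position 0, which is reachable from 0, so ◇(c U ○c) holds.

Yes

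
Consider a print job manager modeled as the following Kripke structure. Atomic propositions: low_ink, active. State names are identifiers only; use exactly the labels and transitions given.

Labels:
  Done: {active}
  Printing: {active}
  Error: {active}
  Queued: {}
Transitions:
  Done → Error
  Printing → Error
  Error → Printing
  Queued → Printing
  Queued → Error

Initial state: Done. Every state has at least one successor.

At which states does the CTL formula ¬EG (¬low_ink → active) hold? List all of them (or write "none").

{Queued}

States satisfying ¬low_ink → active: {Done, Printing, Error}.
States satisfying EG (¬low_ink → active): {Done, Printing, Error}.
States satisfying ¬EG (¬low_ink → active): {Queued}.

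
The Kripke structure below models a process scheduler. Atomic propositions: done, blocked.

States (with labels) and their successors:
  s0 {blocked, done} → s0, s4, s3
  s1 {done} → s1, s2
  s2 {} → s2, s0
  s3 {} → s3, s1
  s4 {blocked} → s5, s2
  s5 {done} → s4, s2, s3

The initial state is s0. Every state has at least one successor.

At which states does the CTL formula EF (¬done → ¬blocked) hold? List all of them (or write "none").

{s0, s1, s2, s3, s4, s5}

States satisfying ¬done → ¬blocked: {s0, s1, s2, s3, s5}.
States satisfying EF (¬done → ¬blocked): {s0, s1, s2, s3, s4, s5}.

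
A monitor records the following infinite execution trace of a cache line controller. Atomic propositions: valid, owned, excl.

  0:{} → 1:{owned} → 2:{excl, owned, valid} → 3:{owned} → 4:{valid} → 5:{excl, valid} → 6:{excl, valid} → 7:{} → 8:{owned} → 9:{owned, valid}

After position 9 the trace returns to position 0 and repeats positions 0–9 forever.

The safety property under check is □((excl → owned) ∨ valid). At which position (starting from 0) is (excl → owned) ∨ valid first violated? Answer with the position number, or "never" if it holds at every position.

never

(excl → owned) ∨ valid holds at every position 0..9, and those are all the positions the trace ever visits, so the invariant □((excl → owned) ∨ valid) is never violated.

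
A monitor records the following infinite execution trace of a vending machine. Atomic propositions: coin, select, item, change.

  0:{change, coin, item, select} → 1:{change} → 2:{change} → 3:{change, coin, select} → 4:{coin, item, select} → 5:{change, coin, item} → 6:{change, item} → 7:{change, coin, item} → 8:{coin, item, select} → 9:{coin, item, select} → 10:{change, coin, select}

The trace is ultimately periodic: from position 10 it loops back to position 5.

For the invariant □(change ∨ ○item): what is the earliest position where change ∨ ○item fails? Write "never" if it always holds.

Check change ∨ ○item at each position in order: 0 ✓, 1 ✓, 2 ✓, 3 ✓, 4 ✓, 5 ✓, 6 ✓, 7 ✓, 8 ✓.
At position 9 the labels are {coin, item, select} and the next position 10 has {change, coin, select}, so change ∨ ○item is false there. This is the first violation.

9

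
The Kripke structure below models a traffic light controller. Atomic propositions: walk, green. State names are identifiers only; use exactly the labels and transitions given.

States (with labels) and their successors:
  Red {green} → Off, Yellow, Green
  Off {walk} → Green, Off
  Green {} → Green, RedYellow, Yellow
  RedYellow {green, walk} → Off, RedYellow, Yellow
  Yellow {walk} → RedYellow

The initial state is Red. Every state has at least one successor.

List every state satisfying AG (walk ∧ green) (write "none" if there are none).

States satisfying walk ∧ green: {RedYellow}.
States satisfying AG (walk ∧ green): ∅.

none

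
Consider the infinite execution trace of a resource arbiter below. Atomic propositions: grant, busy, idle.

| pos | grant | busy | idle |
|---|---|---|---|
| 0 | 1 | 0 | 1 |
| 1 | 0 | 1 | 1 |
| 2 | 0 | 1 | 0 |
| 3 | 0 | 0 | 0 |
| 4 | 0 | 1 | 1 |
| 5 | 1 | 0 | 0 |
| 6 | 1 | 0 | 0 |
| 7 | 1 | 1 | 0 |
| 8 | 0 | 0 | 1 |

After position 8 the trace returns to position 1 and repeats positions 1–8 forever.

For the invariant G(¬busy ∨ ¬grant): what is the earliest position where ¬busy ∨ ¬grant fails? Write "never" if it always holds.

7

Check ¬busy ∨ ¬grant at each position in order: 0 ✓, 1 ✓, 2 ✓, 3 ✓, 4 ✓, 5 ✓, 6 ✓.
At position 7 the labels are {busy, grant}, so ¬busy ∨ ¬grant is false there. This is the first violation.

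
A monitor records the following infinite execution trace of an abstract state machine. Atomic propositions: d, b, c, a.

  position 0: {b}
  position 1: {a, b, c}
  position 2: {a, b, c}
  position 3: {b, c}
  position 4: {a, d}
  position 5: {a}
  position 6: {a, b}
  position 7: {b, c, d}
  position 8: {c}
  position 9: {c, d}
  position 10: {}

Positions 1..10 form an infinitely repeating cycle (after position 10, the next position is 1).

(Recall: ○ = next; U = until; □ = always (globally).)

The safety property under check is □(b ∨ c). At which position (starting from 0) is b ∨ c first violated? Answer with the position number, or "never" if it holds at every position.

4

Check b ∨ c at each position in order: 0 ✓, 1 ✓, 2 ✓, 3 ✓.
At position 4 the labels are {a, d}, so b ∨ c is false there. This is the first violation.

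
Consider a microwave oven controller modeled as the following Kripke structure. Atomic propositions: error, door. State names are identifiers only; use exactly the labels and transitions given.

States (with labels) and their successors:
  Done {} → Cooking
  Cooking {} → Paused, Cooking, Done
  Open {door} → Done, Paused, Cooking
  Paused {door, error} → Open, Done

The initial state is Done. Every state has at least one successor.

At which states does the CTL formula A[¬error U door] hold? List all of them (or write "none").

{Open, Paused}

States satisfying ¬error: {Done, Cooking, Open}.
States satisfying door: {Open, Paused}.
States satisfying A[¬error U door]: {Open, Paused}.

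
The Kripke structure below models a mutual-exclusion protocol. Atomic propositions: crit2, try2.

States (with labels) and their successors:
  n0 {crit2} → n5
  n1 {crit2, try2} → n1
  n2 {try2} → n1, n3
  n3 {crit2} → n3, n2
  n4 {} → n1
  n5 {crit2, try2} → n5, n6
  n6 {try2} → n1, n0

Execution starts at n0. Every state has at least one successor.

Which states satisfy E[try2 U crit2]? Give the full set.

States satisfying try2: {n1, n2, n5, n6}.
States satisfying crit2: {n0, n1, n3, n5}.
States satisfying E[try2 U crit2]: {n0, n1, n2, n3, n5, n6}.

{n0, n1, n2, n3, n5, n6}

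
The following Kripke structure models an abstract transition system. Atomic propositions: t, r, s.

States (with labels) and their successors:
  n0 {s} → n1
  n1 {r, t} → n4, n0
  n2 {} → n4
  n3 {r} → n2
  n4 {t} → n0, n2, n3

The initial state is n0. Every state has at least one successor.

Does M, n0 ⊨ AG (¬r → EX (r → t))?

States satisfying ¬r → EX (r → t): {n0, n1, n2, n3, n4}.
States satisfying AG (¬r → EX (r → t)): {n0, n1, n2, n3, n4}.
Every state reachable from n0 satisfies ¬r → EX (r → t).
n0 ∈ Sat(AG (¬r → EX (r → t))).

Satisfied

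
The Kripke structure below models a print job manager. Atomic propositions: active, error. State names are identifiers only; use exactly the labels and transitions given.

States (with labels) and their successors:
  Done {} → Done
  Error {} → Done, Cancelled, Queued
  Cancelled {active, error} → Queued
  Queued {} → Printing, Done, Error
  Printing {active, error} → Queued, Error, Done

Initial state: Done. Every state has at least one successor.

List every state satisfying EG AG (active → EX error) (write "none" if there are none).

States satisfying AG (active → EX error): {Done}.
States satisfying EG AG (active → EX error): {Done}.

{Done}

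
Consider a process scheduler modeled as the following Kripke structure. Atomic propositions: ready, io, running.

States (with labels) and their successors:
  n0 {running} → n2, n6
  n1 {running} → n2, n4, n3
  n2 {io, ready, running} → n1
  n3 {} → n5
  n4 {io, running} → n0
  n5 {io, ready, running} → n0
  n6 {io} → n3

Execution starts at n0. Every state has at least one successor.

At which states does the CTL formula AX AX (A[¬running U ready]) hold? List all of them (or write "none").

States satisfying AX (A[¬running U ready]): {n0, n3, n6}.
States satisfying AX AX (A[¬running U ready]): {n4, n5, n6}.

{n4, n5, n6}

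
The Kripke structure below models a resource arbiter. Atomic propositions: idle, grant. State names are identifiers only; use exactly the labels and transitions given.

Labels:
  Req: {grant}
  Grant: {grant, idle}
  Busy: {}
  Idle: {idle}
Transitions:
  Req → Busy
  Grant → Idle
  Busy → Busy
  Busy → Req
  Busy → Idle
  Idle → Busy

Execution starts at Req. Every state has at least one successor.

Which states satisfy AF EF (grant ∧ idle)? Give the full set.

{Grant}

States satisfying EF (grant ∧ idle): {Grant}.
States satisfying AF EF (grant ∧ idle): {Grant}.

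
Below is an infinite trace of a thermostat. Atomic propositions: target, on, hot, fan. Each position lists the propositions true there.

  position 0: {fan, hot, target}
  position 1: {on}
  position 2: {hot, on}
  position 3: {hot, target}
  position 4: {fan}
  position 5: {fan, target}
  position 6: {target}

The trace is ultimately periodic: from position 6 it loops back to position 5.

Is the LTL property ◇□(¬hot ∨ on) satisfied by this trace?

□(¬hot ∨ on) holds at position 4, which is reachable from 0, so ◇□(¬hot ∨ on) holds.

Holds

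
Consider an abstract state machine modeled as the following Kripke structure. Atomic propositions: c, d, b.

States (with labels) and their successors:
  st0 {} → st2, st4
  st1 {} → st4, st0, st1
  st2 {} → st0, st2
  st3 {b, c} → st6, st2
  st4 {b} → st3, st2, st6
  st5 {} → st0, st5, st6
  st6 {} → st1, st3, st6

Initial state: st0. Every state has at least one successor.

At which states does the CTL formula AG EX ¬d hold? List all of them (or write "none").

{st0, st1, st2, st3, st4, st5, st6}

States satisfying EX ¬d: {st0, st1, st2, st3, st4, st5, st6}.
States satisfying AG EX ¬d: {st0, st1, st2, st3, st4, st5, st6}.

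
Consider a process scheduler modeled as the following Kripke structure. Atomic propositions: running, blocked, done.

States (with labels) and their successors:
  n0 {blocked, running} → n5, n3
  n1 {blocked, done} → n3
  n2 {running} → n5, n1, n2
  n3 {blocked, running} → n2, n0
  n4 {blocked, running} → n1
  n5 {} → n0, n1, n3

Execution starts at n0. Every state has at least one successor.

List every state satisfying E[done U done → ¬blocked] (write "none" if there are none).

States satisfying done: {n1}.
States satisfying done → ¬blocked: {n0, n2, n3, n4, n5}.
States satisfying E[done U done → ¬blocked]: {n0, n1, n2, n3, n4, n5}.

{n0, n1, n2, n3, n4, n5}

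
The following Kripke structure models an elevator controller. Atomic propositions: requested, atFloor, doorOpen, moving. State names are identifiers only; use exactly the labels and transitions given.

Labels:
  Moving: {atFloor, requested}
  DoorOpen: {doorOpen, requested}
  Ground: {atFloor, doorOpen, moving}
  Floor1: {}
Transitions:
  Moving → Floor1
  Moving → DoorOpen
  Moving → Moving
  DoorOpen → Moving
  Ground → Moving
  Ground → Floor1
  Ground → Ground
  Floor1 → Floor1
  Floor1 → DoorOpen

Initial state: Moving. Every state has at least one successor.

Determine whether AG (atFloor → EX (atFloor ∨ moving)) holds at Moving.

Holds

States satisfying atFloor → EX (atFloor ∨ moving): {Moving, DoorOpen, Ground, Floor1}.
States satisfying AG (atFloor → EX (atFloor ∨ moving)): {Moving, DoorOpen, Ground, Floor1}.
Every state reachable from Moving satisfies atFloor → EX (atFloor ∨ moving).
Moving ∈ Sat(AG (atFloor → EX (atFloor ∨ moving))).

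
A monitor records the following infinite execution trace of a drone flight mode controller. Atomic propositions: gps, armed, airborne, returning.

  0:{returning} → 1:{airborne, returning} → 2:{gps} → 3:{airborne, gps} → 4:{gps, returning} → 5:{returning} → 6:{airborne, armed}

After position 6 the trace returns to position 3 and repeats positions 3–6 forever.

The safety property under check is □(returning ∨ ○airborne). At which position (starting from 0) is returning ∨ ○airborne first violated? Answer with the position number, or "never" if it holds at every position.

Check returning ∨ ○airborne at each position in order: 0 ✓, 1 ✓, 2 ✓.
At position 3 the labels are {airborne, gps} and the next position 4 has {gps, returning}, so returning ∨ ○airborne is false there. This is the first violation.

3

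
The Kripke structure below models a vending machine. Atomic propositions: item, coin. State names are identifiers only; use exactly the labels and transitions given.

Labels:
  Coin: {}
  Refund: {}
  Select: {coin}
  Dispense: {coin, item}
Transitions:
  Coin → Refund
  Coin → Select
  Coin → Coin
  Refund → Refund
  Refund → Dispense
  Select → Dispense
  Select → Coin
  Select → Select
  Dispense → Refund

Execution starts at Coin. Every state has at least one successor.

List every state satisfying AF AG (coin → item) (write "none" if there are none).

{Refund, Dispense}

States satisfying AG (coin → item): {Refund, Dispense}.
States satisfying AF AG (coin → item): {Refund, Dispense}.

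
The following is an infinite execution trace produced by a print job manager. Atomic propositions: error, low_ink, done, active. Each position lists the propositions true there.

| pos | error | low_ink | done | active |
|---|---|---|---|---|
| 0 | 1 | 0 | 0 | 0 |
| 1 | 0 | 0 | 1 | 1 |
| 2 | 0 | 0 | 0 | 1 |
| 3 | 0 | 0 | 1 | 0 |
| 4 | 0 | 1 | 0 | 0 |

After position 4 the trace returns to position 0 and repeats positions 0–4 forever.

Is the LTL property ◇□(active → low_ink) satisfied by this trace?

□(active → low_ink) is false at every position 0..4, so it never becomes true and ◇□(active → low_ink) fails.

Violated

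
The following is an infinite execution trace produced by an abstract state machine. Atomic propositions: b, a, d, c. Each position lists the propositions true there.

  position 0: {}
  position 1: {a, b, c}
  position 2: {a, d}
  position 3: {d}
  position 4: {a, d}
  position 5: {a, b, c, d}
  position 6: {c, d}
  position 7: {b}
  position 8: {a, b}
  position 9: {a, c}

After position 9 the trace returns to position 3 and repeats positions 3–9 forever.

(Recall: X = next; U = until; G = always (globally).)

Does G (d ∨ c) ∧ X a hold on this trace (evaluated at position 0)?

No

d ∨ c must hold at every position from 0 onward. It fails at position 0, so G (d ∨ c) is false.
The position after 0 is 1; a is true there.
At position 0: G (d ∨ c) is false; X a is true; so G (d ∨ c) ∧ X a is false.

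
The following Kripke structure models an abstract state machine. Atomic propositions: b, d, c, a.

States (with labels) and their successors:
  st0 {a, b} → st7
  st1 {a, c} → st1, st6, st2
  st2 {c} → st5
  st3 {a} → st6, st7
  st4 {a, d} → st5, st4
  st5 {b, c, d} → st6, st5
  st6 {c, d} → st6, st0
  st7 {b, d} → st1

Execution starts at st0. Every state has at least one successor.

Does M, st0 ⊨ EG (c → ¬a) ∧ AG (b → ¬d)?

Violated

States satisfying c → ¬a: {st0, st2, st3, st4, st5, st6, st7}.
States satisfying EG (c → ¬a): {st2, st3, st4, st5, st6}.
States satisfying b → ¬d: {st0, st1, st2, st3, st4, st6}.
States satisfying AG (b → ¬d): ∅.
States satisfying EG (c → ¬a) ∧ AG (b → ¬d): ∅.
st0 ∉ Sat(EG (c → ¬a) ∧ AG (b → ¬d)).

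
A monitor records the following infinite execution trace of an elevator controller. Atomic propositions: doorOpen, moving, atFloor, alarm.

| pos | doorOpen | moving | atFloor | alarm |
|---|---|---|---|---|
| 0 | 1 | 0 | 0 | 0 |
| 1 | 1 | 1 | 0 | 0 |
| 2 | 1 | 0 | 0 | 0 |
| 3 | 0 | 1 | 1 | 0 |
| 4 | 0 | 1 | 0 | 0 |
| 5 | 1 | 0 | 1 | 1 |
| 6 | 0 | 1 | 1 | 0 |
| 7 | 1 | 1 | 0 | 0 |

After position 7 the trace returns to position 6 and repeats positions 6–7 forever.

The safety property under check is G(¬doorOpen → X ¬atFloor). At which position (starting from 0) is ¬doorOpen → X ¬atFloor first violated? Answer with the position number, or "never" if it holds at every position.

4

Check ¬doorOpen → X ¬atFloor at each position in order: 0 ✓, 1 ✓, 2 ✓, 3 ✓.
At position 4 the labels are {moving} and the next position 5 has {alarm, atFloor, doorOpen}, so ¬doorOpen → X ¬atFloor is false there. This is the first violation.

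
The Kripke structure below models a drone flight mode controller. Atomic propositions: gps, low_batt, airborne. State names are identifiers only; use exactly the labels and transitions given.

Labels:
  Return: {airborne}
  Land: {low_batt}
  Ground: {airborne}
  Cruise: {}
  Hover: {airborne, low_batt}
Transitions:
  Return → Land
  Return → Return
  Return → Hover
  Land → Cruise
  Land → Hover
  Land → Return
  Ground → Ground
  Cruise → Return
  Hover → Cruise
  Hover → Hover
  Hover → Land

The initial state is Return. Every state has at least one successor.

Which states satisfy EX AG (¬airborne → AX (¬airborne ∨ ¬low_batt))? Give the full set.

{Ground}

States satisfying AG (¬airborne → AX (¬airborne ∨ ¬low_batt)): {Ground}.
States satisfying EX AG (¬airborne → AX (¬airborne ∨ ¬low_batt)): {Ground}.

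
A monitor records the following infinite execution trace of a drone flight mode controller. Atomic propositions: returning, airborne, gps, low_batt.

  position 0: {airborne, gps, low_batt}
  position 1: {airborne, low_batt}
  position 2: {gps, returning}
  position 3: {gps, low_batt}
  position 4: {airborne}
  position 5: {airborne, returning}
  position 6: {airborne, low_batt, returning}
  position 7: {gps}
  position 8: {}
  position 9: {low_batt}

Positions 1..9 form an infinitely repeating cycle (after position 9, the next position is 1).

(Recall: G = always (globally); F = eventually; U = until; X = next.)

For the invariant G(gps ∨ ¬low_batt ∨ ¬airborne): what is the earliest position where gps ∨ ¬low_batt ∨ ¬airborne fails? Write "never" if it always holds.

Check gps ∨ ¬low_batt ∨ ¬airborne at each position in order: 0 ✓.
At position 1 the labels are {airborne, low_batt}, so gps ∨ ¬low_batt ∨ ¬airborne is false there. This is the first violation.

1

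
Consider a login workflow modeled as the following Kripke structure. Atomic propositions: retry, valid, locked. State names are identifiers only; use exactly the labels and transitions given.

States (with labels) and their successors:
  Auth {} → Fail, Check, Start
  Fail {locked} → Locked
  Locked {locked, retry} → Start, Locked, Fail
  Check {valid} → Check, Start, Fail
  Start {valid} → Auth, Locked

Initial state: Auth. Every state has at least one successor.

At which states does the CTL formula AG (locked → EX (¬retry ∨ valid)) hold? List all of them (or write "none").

States satisfying locked → EX (¬retry ∨ valid): {Auth, Locked, Check, Start}.
States satisfying AG (locked → EX (¬retry ∨ valid)): ∅.

none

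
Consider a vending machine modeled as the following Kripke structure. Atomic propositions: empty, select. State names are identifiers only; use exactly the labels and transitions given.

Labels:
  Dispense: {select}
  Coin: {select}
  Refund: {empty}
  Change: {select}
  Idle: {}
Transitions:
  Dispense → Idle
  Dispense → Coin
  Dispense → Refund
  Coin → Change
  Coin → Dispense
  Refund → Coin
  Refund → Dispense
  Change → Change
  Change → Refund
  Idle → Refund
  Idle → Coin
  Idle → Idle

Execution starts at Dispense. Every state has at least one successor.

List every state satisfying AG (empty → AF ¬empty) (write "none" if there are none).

{Dispense, Coin, Refund, Change, Idle}

States satisfying empty → AF ¬empty: {Dispense, Coin, Refund, Change, Idle}.
States satisfying AG (empty → AF ¬empty): {Dispense, Coin, Refund, Change, Idle}.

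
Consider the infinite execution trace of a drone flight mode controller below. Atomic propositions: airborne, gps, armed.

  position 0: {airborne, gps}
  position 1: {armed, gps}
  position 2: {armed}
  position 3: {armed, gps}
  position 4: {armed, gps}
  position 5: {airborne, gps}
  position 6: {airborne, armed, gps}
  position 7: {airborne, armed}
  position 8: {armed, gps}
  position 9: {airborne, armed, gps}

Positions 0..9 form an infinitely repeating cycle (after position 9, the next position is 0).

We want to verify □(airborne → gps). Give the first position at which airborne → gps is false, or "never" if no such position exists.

7

Check airborne → gps at each position in order: 0 ✓, 1 ✓, 2 ✓, 3 ✓, 4 ✓, 5 ✓, 6 ✓.
At position 7 the labels are {airborne, armed}, so airborne → gps is false there. This is the first violation.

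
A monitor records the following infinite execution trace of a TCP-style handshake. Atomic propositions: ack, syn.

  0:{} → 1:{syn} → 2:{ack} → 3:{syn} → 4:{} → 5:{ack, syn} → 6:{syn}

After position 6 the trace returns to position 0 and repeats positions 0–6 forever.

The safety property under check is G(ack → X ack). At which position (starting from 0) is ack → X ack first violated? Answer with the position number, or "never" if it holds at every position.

2

Check ack → X ack at each position in order: 0 ✓, 1 ✓.
At position 2 the labels are {ack} and the next position 3 has {syn}, so ack → X ack is false there. This is the first violation.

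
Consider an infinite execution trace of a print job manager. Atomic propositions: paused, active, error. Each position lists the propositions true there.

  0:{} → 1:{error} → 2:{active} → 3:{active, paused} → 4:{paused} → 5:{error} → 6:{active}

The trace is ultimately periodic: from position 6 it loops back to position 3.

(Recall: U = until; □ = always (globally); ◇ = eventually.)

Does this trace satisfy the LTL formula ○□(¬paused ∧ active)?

Does not hold

The position after 0 is 1; □(¬paused ∧ active) is false there.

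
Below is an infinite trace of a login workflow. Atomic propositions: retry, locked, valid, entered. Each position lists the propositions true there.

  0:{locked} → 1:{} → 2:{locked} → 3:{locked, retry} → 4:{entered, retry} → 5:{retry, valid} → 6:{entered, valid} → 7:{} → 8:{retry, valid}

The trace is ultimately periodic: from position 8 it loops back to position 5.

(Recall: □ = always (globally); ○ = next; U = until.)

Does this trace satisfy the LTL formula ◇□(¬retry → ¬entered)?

Does not hold

□(¬retry → ¬entered) is false at every position 0..8, so it never becomes true and ◇□(¬retry → ¬entered) fails.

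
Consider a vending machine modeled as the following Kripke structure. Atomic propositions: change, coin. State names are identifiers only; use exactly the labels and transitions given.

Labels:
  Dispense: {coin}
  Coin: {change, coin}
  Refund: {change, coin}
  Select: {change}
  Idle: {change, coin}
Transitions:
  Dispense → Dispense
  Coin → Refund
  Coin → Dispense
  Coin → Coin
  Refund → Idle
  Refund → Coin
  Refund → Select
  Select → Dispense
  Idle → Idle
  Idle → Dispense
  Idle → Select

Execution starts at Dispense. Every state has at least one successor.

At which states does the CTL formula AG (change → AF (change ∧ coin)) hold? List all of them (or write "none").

States satisfying change → AF (change ∧ coin): {Dispense, Coin, Refund, Idle}.
States satisfying AG (change → AF (change ∧ coin)): {Dispense}.

{Dispense}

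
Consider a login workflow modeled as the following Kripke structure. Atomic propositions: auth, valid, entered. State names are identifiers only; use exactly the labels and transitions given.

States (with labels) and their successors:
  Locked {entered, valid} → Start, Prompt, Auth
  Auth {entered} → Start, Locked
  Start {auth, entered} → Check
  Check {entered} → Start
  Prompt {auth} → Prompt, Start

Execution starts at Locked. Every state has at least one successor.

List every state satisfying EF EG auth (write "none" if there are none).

States satisfying EG auth: {Prompt}.
States satisfying EF EG auth: {Locked, Auth, Prompt}.

{Locked, Auth, Prompt}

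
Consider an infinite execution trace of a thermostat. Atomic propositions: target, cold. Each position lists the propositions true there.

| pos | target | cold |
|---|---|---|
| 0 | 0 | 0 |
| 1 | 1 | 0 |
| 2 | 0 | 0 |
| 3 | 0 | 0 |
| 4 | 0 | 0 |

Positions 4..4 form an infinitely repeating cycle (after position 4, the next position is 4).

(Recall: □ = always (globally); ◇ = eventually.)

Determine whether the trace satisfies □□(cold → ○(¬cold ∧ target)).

Satisfied

□(cold → ○(¬cold ∧ target)) holds at every position 0..4, and those are all positions ever visited, so □□(cold → ○(¬cold ∧ target)) holds.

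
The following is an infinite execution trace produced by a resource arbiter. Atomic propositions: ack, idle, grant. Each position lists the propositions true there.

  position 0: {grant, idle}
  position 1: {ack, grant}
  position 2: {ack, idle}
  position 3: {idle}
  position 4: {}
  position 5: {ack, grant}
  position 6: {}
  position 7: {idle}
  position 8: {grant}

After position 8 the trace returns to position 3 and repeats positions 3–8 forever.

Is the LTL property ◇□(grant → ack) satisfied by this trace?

□(grant → ack) is false at every position 0..8, so it never becomes true and ◇□(grant → ack) fails.

Violated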